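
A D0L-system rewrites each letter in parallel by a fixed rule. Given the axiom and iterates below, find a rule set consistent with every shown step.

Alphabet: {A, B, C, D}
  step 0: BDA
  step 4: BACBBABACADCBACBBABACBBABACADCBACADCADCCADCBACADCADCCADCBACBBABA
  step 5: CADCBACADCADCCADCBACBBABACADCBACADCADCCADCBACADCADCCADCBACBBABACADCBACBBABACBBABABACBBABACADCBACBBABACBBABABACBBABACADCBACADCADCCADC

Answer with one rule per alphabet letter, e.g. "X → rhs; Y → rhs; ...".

A->C, B->CAD, C->BA, D->BBA

  step 4 ⇒ step 5: BACBBABACADCBACBBABACBBABACADCBACADCADCCADCBACADCADCCADCBACBBABA ⇒ CAD·C·BA·CAD·CAD·C·CAD·C·BA·C·BBA·BA·CAD·C·BA·CAD·CAD·C·CAD·C·BA·CAD·CAD·C·CAD·C·BA·C·BBA·BA·CAD·C·BA·C·BBA·BA·C·BBA·BA·BA·C·BBA·BA·CAD·C·BA·C·BBA·BA·C·BBA·BA·BA·C·BBA·BA·CAD·C·BA·CAD·CAD·C·CAD·C
    A ↦ C
    B ↦ CAD
    C ↦ BA
    D ↦ BBA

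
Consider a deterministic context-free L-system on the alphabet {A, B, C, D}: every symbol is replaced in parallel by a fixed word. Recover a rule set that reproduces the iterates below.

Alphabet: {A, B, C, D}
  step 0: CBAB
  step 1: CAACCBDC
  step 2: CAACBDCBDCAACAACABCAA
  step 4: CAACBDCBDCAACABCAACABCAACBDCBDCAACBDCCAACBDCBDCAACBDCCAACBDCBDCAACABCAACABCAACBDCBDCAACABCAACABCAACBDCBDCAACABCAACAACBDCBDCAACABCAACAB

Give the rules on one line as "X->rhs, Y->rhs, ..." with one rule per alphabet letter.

  step 1 ⇒ step 2: CAACCBDC ⇒ CAA·CBD·CBD·CAA·CAA·C·AB·CAA
    A ↦ CBD
    B ↦ C
    C ↦ CAA
    D ↦ AB

A->CBD, B->C, C->CAA, D->AB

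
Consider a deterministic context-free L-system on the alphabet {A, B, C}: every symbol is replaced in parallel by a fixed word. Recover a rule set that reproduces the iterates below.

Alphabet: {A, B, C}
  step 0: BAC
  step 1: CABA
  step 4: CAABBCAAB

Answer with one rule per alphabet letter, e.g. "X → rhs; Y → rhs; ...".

  step 0 ⇒ step 1: BAC ⇒ CA·B·A
    A ↦ B
    B ↦ CA
    C ↦ A

A->B, B->CA, C->A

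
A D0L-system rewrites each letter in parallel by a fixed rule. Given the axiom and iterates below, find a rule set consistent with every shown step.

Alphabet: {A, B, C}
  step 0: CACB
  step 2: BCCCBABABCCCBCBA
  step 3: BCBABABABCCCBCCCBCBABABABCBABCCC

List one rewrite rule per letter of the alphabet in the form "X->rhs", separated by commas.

  step 2 ⇒ step 3: BCCCBABABCCCBCBA ⇒ BC·BA·BA·BA·BC·CC·BC·CC·BC·BA·BA·BA·BC·BA·BC·CC
    A ↦ CC
    B ↦ BC
    C ↦ BA

A->CC, B->BC, C->BA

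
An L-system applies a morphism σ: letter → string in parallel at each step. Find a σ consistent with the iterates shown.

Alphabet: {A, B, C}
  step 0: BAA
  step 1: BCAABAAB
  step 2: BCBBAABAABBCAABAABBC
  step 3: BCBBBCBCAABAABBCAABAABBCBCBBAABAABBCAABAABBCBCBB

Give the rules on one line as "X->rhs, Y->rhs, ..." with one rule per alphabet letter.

A->AAB, B->BC, C->BB

  step 2 ⇒ step 3: BCBBAABAABBCAABAABBC ⇒ BC·BB·BC·BC·AAB·AAB·BC·AAB·AAB·BC·BC·BB·AAB·AAB·BC·AAB·AAB·BC·BC·BB
    A ↦ AAB
    B ↦ BC
    C ↦ BB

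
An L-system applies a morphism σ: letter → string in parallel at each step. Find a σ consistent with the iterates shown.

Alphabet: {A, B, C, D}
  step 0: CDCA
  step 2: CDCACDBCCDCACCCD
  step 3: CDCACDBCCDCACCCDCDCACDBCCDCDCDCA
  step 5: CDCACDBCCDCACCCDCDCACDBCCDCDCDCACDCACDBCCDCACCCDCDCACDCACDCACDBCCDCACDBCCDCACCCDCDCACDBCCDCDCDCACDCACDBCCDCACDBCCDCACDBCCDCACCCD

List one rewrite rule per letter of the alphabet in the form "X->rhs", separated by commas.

A->BC, B->CC, C->CD, D->CA

  step 2 ⇒ step 3: CDCACDBCCDCACCCD ⇒ CD·CA·CD·BC·CD·CA·CC·CD·CD·CA·CD·BC·CD·CD·CD·CA
    A ↦ BC
    B ↦ CC
    C ↦ CD
    D ↦ CA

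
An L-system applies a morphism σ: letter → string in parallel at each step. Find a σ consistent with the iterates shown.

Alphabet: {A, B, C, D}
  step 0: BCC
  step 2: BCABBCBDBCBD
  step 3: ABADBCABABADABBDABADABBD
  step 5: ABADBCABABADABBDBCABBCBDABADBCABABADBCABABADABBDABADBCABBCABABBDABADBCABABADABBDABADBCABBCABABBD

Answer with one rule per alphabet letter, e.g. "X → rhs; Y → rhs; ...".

  step 2 ⇒ step 3: BCABBCBDBCBD ⇒ AB·AD·BC·AB·AB·AD·AB·BD·AB·AD·AB·BD
    A ↦ BC
    B ↦ AB
    C ↦ AD
    D ↦ BD

A->BC, B->AB, C->AD, D->BD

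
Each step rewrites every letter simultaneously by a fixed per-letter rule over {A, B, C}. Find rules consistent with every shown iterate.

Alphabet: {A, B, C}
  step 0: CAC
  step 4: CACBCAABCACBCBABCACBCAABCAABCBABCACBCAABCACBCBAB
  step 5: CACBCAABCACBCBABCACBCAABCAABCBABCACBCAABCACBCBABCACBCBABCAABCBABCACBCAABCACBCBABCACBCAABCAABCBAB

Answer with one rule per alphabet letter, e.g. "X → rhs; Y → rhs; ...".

  step 4 ⇒ step 5: CACBCAABCACBCBABCACBCAABCAABCBABCACBCAABCACBCBAB ⇒ CA·CB·CA·AB·CA·CB·CB·AB·CA·CB·CA·AB·CA·AB·CB·AB·CA·CB·CA·AB·CA·CB·CB·AB·CA·CB·CB·AB·CA·AB·CB·AB·CA·CB·CA·AB·CA·CB·CB·AB·CA·CB·CA·AB·CA·AB·CB·AB
    A ↦ CB
    B ↦ AB
    C ↦ CA

A->CB, B->AB, C->CA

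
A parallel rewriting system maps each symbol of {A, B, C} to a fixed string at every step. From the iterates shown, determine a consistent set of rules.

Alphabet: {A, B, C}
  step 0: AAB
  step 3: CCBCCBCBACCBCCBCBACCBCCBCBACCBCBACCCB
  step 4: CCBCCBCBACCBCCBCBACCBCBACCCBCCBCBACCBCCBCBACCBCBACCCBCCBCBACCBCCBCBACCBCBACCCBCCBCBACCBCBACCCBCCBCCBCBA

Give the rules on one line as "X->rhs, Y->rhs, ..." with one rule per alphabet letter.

  step 3 ⇒ step 4: CCBCCBCBACCBCCBCBACCBCCBCBACCBCBACCCB ⇒ CCB·CCB·CBA·CCB·CCB·CBA·CCB·CBA·C·CCB·CCB·CBA·CCB·CCB·CBA·CCB·CBA·C·CCB·CCB·CBA·CCB·CCB·CBA·CCB·CBA·C·CCB·CCB·CBA·CCB·CBA·C·CCB·CCB·CCB·CBA
    A ↦ C
    B ↦ CBA
    C ↦ CCB

A->C, B->CBA, C->CCB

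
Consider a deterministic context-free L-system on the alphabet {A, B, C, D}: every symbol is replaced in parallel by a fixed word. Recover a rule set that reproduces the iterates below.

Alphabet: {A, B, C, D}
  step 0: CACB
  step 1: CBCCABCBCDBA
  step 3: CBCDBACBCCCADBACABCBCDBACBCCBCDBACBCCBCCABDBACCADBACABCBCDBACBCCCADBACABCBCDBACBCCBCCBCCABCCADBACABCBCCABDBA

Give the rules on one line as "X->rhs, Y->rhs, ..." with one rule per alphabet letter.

  step 0 ⇒ step 1: CACB ⇒ CBC·CAB·CBC·DBA
    A ↦ CAB
    B ↦ DBA
    C ↦ CBC
    D ↦ CCA  (constrained at step 1)

A->CAB, B->DBA, C->CBC, D->CCA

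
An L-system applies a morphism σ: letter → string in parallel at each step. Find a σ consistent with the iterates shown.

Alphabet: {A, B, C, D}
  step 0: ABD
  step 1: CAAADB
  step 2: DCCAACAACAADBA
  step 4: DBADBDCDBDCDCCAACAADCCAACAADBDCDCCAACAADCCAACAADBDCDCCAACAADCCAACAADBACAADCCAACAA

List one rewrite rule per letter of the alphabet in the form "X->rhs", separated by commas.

A->CAA, B->A, C->DC, D->DB

  step 1 ⇒ step 2: CAAADB ⇒ DC·CAA·CAA·CAA·DB·A
    A ↦ CAA
    B ↦ A
    C ↦ DC
    D ↦ DB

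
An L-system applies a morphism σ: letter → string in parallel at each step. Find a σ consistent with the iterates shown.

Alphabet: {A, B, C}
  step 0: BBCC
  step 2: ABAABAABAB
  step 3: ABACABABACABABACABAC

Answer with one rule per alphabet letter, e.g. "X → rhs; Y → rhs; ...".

A->AB, B->AC, C->A

  step 2 ⇒ step 3: ABAABAABAB ⇒ AB·AC·AB·AB·AC·AB·AB·AC·AB·AC
    A ↦ AB
    B ↦ AC
    C ↦ A  (constrained at step 0)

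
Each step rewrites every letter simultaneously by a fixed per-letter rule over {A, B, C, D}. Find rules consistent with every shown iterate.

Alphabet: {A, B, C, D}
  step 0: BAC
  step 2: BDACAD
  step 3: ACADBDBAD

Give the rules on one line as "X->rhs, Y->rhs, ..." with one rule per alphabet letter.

  step 2 ⇒ step 3: BDACAD ⇒ AC·AD·B·D·B·AD
    A ↦ B
    B ↦ AC
    C ↦ D
    D ↦ AD

A->B, B->AC, C->D, D->AD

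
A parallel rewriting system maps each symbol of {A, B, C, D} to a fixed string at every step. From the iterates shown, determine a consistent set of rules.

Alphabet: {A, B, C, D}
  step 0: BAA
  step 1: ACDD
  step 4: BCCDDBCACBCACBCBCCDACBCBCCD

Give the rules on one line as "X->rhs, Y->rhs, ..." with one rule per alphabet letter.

A->D, B->AC, C->BC, D->CD

  step 0 ⇒ step 1: BAA ⇒ AC·D·D
    A ↦ D
    B ↦ AC
    C ↦ BC  (constrained at step 1)
    D ↦ CD  (constrained at step 1)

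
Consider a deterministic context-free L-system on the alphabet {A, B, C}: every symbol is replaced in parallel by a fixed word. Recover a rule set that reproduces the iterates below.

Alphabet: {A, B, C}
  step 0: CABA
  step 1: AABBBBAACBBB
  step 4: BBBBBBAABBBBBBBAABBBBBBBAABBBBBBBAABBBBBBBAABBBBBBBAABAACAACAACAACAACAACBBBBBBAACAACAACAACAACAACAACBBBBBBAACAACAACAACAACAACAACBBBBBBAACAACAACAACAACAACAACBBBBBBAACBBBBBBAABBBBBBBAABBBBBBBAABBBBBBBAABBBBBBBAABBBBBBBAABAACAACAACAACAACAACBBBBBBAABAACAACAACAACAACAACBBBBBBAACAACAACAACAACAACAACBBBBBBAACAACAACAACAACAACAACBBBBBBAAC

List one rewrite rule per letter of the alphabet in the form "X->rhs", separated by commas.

A->BBB, B->AAC, C->AAB

  step 0 ⇒ step 1: CABA ⇒ AAB·BBB·AAC·BBB
    A ↦ BBB
    B ↦ AAC
    C ↦ AAB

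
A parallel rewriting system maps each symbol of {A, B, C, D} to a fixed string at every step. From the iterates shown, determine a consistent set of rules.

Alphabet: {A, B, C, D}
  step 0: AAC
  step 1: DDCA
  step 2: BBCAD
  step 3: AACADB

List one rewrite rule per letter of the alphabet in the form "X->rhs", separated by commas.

  step 2 ⇒ step 3: BBCAD ⇒ A·A·CA·D·B
    A ↦ D
    B ↦ A
    C ↦ CA
    D ↦ B

A->D, B->A, C->CA, D->B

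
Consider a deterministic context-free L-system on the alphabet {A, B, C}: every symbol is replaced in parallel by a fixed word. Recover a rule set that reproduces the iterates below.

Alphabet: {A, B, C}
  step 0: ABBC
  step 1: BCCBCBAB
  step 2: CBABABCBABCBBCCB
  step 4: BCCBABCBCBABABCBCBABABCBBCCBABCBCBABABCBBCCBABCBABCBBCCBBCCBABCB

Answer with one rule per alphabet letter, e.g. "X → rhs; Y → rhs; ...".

A->BC, B->CB, C->AB

  step 1 ⇒ step 2: BCCBCBAB ⇒ CB·AB·AB·CB·AB·CB·BC·CB
    A ↦ BC
    B ↦ CB
    C ↦ AB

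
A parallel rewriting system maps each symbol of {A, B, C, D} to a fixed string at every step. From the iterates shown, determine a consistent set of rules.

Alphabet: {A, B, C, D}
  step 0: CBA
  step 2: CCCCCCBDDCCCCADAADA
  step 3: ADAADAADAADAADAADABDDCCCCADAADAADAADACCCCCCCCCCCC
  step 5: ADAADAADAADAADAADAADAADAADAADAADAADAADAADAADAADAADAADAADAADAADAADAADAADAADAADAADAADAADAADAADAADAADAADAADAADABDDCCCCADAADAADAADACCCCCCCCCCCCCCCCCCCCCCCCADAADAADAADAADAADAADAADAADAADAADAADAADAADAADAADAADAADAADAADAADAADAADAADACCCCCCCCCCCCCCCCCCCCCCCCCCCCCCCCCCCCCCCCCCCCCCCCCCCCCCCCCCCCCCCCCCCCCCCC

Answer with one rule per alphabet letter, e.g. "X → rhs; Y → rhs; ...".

  step 2 ⇒ step 3: CCCCCCBDDCCCCADAADA ⇒ ADA·ADA·ADA·ADA·ADA·ADA·BDD·CC·CC·ADA·ADA·ADA·ADA·CC·CC·CC·CC·CC·CC
    A ↦ CC
    B ↦ BDD
    C ↦ ADA
    D ↦ CC

A->CC, B->BDD, C->ADA, D->CC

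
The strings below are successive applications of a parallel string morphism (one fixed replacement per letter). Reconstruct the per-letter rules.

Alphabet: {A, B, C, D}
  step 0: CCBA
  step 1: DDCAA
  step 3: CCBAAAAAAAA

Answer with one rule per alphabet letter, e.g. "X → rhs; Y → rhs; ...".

A->AA, B->C, C->D, D->B

  step 0 ⇒ step 1: CCBA ⇒ D·D·C·AA
    A ↦ AA
    B ↦ C
    C ↦ D
    D ↦ B  (constrained at step 1)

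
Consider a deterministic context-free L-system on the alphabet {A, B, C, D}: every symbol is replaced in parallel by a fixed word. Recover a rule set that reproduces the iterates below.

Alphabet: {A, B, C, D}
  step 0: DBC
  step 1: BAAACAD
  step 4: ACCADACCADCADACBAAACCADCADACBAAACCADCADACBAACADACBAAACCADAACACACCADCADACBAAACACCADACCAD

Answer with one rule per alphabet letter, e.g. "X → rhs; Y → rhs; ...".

  step 0 ⇒ step 1: DBC ⇒ BAA·A·CAD
    B ↦ A
    C ↦ CAD
    D ↦ BAA
    A ↦ AC  (constrained at step 1)

A->AC, B->A, C->CAD, D->BAA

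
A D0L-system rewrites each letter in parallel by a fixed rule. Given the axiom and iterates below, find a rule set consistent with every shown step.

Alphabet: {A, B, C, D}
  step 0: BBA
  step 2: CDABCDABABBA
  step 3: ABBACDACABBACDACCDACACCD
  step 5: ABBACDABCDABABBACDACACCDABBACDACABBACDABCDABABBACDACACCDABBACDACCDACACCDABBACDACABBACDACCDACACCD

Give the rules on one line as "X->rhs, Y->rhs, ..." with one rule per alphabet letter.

  step 2 ⇒ step 3: CDABCDABABBA ⇒ AB·BA·CD·AC·AB·BA·CD·AC·CD·AC·AC·CD
    A ↦ CD
    B ↦ AC
    C ↦ AB
    D ↦ BA

A->CD, B->AC, C->AB, D->BA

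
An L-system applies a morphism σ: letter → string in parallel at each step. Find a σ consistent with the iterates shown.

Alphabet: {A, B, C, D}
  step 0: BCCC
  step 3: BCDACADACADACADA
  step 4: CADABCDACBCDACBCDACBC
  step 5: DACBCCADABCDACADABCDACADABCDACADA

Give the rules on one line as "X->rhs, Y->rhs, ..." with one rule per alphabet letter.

A->C, B->CA, C->DA, D->B

  step 4 ⇒ step 5: CADABCDACBCDACBCDACBC ⇒ DA·C·B·C·CA·DA·B·C·DA·CA·DA·B·C·DA·CA·DA·B·C·DA·CA·DA
    A ↦ C
    B ↦ CA
    C ↦ DA
    D ↦ B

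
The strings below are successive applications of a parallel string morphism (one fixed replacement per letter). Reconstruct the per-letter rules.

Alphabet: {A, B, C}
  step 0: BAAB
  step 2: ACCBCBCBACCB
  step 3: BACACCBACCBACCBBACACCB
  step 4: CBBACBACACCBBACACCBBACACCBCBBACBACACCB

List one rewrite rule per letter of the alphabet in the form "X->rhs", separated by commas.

  step 3 ⇒ step 4: BACACCBACCBACCBBACACCB ⇒ CB·B·AC·B·AC·AC·CB·B·AC·AC·CB·B·AC·AC·CB·CB·B·AC·B·AC·AC·CB
    A ↦ B
    B ↦ CB
    C ↦ AC

A->B, B->CB, C->AC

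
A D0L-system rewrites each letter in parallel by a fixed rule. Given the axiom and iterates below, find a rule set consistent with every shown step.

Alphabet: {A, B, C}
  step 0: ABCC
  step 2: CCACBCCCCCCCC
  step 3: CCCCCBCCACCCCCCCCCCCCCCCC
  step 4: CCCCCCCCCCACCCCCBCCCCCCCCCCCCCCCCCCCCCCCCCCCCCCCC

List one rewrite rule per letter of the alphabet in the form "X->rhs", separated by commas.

A->CB, B->A, C->CC

  step 3 ⇒ step 4: CCCCCBCCACCCCCCCCCCCCCCCC ⇒ CC·CC·CC·CC·CC·A·CC·CC·CB·CC·CC·CC·CC·CC·CC·CC·CC·CC·CC·CC·CC·CC·CC·CC·CC
    A ↦ CB
    B ↦ A
    C ↦ CC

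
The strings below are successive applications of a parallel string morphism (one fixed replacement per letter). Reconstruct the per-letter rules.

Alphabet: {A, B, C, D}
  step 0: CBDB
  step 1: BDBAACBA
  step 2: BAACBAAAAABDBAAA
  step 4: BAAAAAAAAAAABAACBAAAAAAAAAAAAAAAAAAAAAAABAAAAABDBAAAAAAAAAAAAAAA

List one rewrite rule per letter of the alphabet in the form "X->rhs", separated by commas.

  step 1 ⇒ step 2: BDBAACBA ⇒ BA·AC·BA·AA·AA·BD·BA·AA
    A ↦ AA
    B ↦ BA
    C ↦ BD
    D ↦ AC

A->AA, B->BA, C->BD, D->AC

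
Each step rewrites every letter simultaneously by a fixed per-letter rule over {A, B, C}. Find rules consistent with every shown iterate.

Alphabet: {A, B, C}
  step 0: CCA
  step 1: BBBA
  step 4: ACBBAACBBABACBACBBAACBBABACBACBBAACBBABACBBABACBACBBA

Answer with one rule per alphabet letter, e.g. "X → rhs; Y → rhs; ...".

  step 0 ⇒ step 1: CCA ⇒ B·B·BA
    A ↦ BA
    C ↦ B
    B ↦ ACB  (constrained at step 1)

A->BA, B->ACB, C->B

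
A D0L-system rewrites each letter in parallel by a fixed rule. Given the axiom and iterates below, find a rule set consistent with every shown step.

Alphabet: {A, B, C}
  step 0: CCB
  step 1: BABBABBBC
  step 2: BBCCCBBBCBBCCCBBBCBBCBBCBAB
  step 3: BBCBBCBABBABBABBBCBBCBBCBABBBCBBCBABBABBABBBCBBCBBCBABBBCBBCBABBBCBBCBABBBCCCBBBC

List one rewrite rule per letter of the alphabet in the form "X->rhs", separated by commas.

  step 2 ⇒ step 3: BBCCCBBBCBBCCCBBBCBBCBBCBAB ⇒ BBC·BBC·BAB·BAB·BAB·BBC·BBC·BBC·BAB·BBC·BBC·BAB·BAB·BAB·BBC·BBC·BBC·BAB·BBC·BBC·BAB·BBC·BBC·BAB·BBC·CCB·BBC
    A ↦ CCB
    B ↦ BBC
    C ↦ BAB

A->CCB, B->BBC, C->BAB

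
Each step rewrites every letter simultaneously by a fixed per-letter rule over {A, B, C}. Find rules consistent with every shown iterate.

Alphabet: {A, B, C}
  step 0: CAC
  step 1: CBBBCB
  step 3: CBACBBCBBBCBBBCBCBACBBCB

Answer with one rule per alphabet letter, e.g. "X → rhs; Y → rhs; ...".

A->BB, B->AC, C->CB

  step 0 ⇒ step 1: CAC ⇒ CB·BB·CB
    A ↦ BB
    C ↦ CB
    B ↦ AC  (constrained at step 1)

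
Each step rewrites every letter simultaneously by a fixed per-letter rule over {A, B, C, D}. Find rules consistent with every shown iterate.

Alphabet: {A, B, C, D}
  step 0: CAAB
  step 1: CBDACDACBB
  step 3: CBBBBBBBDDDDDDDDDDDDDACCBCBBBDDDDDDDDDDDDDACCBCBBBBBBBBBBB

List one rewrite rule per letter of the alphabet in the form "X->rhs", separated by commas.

  step 0 ⇒ step 1: CAAB ⇒ CB·DAC·DAC·BB
    A ↦ DAC
    B ↦ BB
    C ↦ CB
    D ↦ DDD  (constrained at step 1)

A->DAC, B->BB, C->CB, D->DDD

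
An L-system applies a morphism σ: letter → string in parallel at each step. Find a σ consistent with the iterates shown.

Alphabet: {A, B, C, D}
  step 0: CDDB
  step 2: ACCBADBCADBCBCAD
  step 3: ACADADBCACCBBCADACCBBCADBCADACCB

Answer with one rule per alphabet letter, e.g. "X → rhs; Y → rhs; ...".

A->AC, B->BC, C->AD, D->CB

  step 2 ⇒ step 3: ACCBADBCADBCBCAD ⇒ AC·AD·AD·BC·AC·CB·BC·AD·AC·CB·BC·AD·BC·AD·AC·CB
    A ↦ AC
    B ↦ BC
    C ↦ AD
    D ↦ CB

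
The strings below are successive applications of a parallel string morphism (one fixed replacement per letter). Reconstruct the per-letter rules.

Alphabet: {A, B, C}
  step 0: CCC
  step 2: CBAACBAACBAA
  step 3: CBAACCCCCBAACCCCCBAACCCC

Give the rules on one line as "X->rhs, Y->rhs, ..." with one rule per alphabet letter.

  step 2 ⇒ step 3: CBAACBAACBAA ⇒ CB·AA·CC·CC·CB·AA·CC·CC·CB·AA·CC·CC
    A ↦ CC
    B ↦ AA
    C ↦ CB

A->CC, B->AA, C->CB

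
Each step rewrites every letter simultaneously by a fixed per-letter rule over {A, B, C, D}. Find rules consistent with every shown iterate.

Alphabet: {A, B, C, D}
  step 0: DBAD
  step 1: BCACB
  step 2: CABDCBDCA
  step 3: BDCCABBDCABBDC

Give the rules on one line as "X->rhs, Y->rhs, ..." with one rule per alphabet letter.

A->C, B->CA, C->BD, D->B

  step 2 ⇒ step 3: CABDCBDCA ⇒ BD·C·CA·B·BD·CA·B·BD·C
    A ↦ C
    B ↦ CA
    C ↦ BD
    D ↦ B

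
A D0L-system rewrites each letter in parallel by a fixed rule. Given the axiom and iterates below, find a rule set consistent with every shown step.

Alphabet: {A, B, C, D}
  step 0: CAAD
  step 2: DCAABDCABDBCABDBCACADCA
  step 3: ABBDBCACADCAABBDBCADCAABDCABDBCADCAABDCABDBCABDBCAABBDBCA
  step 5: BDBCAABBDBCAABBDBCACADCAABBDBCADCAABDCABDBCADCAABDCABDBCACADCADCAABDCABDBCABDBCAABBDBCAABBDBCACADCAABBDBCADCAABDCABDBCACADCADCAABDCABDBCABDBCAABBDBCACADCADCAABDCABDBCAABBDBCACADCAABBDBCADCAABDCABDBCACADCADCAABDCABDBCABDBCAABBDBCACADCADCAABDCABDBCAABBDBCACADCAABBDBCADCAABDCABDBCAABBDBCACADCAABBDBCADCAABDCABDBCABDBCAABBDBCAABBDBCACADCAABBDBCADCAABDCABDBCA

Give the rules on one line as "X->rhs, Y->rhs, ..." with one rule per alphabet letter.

  step 2 ⇒ step 3: DCAABDCABDBCABDBCACADCA ⇒ AB·BDB·CA·CA·DCA·AB·BDB·CA·DCA·AB·DCA·BDB·CA·DCA·AB·DCA·BDB·CA·BDB·CA·AB·BDB·CA
    A ↦ CA
    B ↦ DCA
    C ↦ BDB
    D ↦ AB

A->CA, B->DCA, C->BDB, D->AB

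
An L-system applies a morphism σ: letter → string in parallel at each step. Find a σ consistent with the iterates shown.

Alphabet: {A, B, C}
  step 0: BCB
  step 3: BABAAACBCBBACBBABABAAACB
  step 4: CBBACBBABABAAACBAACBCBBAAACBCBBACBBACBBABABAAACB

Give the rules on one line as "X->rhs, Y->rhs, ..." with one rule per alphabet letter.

  step 3 ⇒ step 4: BABAAACBCBBACBBABABAAACB ⇒ CB·BA·CB·BA·BA·BA·AA·CB·AA·CB·CB·BA·AA·CB·CB·BA·CB·BA·CB·BA·BA·BA·AA·CB
    A ↦ BA
    B ↦ CB
    C ↦ AA

A->BA, B->CB, C->AA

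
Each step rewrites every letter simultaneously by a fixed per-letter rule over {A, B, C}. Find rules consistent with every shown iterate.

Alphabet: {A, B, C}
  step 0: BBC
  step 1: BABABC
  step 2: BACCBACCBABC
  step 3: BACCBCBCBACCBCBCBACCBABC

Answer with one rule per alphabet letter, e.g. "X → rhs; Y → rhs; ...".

A->CC, B->BA, C->BC

  step 2 ⇒ step 3: BACCBACCBABC ⇒ BA·CC·BC·BC·BA·CC·BC·BC·BA·CC·BA·BC
    A ↦ CC
    B ↦ BA
    C ↦ BC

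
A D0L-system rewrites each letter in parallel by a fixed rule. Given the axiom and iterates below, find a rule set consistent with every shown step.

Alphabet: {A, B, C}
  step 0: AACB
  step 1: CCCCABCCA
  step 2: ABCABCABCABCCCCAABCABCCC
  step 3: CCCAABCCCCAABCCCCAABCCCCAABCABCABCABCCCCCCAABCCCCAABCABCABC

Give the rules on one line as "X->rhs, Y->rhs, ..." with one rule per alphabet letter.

A->CC, B->CA, C->ABC

  step 2 ⇒ step 3: ABCABCABCABCCCCAABCABCCC ⇒ CC·CA·ABC·CC·CA·ABC·CC·CA·ABC·CC·CA·ABC·ABC·ABC·ABC·CC·CC·CA·ABC·CC·CA·ABC·ABC·ABC
    A ↦ CC
    B ↦ CA
    C ↦ ABC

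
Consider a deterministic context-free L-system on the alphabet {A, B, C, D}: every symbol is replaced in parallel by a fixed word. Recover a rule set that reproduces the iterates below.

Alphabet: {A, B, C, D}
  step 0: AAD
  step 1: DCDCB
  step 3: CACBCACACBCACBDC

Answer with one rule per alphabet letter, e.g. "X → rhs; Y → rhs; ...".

  step 0 ⇒ step 1: AAD ⇒ DC·DC·B
    A ↦ DC
    D ↦ B
    B ↦ CA  (constrained at step 1)
    C ↦ CB  (constrained at step 1)

A->DC, B->CA, C->CB, D->B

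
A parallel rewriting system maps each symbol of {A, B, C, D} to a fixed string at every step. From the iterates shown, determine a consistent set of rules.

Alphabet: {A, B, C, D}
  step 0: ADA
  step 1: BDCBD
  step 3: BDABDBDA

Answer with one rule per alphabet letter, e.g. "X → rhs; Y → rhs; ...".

  step 0 ⇒ step 1: ADA ⇒ BD·C·BD
    A ↦ BD
    D ↦ C
    B ↦ A  (constrained at step 1)
    C ↦ A  (constrained at step 1)

A->BD, B->A, C->A, D->C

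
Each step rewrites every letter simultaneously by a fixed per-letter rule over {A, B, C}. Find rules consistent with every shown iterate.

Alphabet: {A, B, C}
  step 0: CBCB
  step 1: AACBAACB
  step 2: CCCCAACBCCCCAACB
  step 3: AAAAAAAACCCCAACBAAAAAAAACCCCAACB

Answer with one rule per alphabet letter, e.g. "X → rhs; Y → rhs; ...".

  step 2 ⇒ step 3: CCCCAACBCCCCAACB ⇒ AA·AA·AA·AA·CC·CC·AA·CB·AA·AA·AA·AA·CC·CC·AA·CB
    A ↦ CC
    B ↦ CB
    C ↦ AA

A->CC, B->CB, C->AA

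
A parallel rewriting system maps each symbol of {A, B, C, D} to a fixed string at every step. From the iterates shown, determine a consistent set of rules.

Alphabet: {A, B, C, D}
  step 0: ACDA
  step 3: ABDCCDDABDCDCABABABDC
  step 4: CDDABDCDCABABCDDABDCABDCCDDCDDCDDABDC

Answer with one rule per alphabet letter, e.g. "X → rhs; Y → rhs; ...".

A->C, B->DD, C->DC, D->AB

  step 3 ⇒ step 4: ABDCCDDABDCDCABABABDC ⇒ C·DD·AB·DC·DC·AB·AB·C·DD·AB·DC·AB·DC·C·DD·C·DD·C·DD·AB·DC
    A ↦ C
    B ↦ DD
    C ↦ DC
    D ↦ AB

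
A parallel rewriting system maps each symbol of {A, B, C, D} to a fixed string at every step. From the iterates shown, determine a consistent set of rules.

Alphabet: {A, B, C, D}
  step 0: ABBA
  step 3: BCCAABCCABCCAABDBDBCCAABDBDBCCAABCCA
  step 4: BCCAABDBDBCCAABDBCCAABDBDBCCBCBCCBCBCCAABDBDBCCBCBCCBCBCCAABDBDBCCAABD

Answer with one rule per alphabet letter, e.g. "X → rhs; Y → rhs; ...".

  step 3 ⇒ step 4: BCCAABCCABCCAABDBDBCCAABDBDBCCAABCCA ⇒ BCC·A·A·BD·BD·BCC·A·A·BD·BCC·A·A·BD·BD·BCC·BC·BCC·BC·BCC·A·A·BD·BD·BCC·BC·BCC·BC·BCC·A·A·BD·BD·BCC·A·A·BD
    A ↦ BD
    B ↦ BCC
    C ↦ A
    D ↦ BC

A->BD, B->BCC, C->A, D->BC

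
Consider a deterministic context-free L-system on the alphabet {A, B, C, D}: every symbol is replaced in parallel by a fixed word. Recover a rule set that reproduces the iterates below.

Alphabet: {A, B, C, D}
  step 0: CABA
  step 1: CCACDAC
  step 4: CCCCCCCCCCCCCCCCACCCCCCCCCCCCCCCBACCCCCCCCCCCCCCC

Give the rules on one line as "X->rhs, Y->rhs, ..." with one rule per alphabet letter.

  step 0 ⇒ step 1: CABA ⇒ CC·AC·D·AC
    A ↦ AC
    B ↦ D
    C ↦ CC
    D ↦ B  (constrained at step 1)

A->AC, B->D, C->CC, D->B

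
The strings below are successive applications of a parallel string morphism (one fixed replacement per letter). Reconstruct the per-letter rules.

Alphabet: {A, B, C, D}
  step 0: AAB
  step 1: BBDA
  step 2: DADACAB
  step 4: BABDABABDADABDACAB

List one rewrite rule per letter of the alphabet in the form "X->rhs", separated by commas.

  step 1 ⇒ step 2: BBDA ⇒ DA·DA·CA·B
    A ↦ B
    B ↦ DA
    D ↦ CA
    C ↦ BA  (constrained at step 2)

A->B, B->DA, C->BA, D->CA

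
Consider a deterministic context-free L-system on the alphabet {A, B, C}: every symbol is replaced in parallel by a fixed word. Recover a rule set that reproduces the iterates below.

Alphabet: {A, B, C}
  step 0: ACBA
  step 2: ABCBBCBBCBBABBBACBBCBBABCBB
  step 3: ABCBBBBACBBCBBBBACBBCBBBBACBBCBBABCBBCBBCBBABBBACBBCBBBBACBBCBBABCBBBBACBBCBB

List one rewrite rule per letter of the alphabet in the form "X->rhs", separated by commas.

  step 2 ⇒ step 3: ABCBBCBBCBBABBBACBBCBBABCBB ⇒ AB·CBB·BBA·CBB·CBB·BBA·CBB·CBB·BBA·CBB·CBB·AB·CBB·CBB·CBB·AB·BBA·CBB·CBB·BBA·CBB·CBB·AB·CBB·BBA·CBB·CBB
    A ↦ AB
    B ↦ CBB
    C ↦ BBA

A->AB, B->CBB, C->BBA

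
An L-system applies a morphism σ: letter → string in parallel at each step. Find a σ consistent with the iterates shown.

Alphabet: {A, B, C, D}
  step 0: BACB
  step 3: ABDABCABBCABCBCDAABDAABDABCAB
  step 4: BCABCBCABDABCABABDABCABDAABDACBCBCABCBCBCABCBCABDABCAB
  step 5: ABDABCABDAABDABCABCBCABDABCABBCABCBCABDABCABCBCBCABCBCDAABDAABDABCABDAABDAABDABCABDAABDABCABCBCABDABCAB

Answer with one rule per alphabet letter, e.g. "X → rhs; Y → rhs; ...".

A->BC, B->AB, C->DA, D->C

  step 4 ⇒ step 5: BCABCBCABDABCABABDABCABDAABDACBCBCABCBCBCABCBCABDABCAB ⇒ AB·DA·BC·AB·DA·AB·DA·BC·AB·C·BC·AB·DA·BC·AB·BC·AB·C·BC·AB·DA·BC·AB·C·BC·BC·AB·C·BC·DA·AB·DA·AB·DA·BC·AB·DA·AB·DA·AB·DA·BC·AB·DA·AB·DA·BC·AB·C·BC·AB·DA·BC·AB
    A ↦ BC
    B ↦ AB
    C ↦ DA
    D ↦ C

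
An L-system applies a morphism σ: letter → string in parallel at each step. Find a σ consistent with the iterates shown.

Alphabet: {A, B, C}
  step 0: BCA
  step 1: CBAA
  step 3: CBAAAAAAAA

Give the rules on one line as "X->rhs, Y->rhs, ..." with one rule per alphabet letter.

  step 0 ⇒ step 1: BCA ⇒ C·B·AA
    A ↦ AA
    B ↦ C
    C ↦ B

A->AA, B->C, C->B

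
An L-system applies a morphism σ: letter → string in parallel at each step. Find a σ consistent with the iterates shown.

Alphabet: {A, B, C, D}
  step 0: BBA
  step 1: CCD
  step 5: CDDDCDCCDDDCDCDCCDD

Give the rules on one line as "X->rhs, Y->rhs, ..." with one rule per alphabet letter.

  step 0 ⇒ step 1: BBA ⇒ C·C·D
    A ↦ D
    B ↦ C
    C ↦ BAA  (constrained at step 1)
    D ↦ AB  (constrained at step 1)

A->D, B->C, C->BAA, D->AB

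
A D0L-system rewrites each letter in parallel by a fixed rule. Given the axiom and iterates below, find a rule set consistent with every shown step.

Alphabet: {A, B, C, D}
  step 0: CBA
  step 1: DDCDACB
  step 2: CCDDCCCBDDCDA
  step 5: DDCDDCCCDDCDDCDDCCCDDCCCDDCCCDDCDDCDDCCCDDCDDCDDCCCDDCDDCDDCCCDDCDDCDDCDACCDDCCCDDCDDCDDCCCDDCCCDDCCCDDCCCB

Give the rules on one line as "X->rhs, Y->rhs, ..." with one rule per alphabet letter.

  step 1 ⇒ step 2: DDCDACB ⇒ C·C·DDC·C·CB·DDC·DA
    A ↦ CB
    B ↦ DA
    C ↦ DDC
    D ↦ C

A->CB, B->DA, C->DDC, D->C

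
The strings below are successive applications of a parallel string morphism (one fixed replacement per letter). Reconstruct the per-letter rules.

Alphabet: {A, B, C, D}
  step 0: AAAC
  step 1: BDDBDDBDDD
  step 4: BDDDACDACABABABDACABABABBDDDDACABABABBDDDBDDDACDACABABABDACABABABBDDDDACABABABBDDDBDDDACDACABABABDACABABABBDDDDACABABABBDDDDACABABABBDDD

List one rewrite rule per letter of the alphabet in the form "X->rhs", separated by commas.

  step 0 ⇒ step 1: AAAC ⇒ BDD·BDD·BDD·D
    A ↦ BDD
    C ↦ D
    B ↦ DAC  (constrained at step 1)
    D ↦ AB  (constrained at step 1)

A->BDD, B->DAC, C->D, D->AB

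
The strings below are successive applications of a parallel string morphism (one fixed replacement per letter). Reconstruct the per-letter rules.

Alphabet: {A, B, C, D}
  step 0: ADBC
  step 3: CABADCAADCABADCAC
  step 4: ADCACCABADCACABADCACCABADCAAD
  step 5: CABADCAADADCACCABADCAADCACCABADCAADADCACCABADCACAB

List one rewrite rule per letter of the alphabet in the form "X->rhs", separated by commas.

  step 4 ⇒ step 5: ADCACCABADCACABADCACCABADCAAD ⇒ CA·B·AD·CA·AD·AD·CA·C·CA·B·AD·CA·AD·CA·C·CA·B·AD·CA·AD·AD·CA·C·CA·B·AD·CA·CA·B
    A ↦ CA
    B ↦ C
    C ↦ AD
    D ↦ B

A->CA, B->C, C->AD, D->B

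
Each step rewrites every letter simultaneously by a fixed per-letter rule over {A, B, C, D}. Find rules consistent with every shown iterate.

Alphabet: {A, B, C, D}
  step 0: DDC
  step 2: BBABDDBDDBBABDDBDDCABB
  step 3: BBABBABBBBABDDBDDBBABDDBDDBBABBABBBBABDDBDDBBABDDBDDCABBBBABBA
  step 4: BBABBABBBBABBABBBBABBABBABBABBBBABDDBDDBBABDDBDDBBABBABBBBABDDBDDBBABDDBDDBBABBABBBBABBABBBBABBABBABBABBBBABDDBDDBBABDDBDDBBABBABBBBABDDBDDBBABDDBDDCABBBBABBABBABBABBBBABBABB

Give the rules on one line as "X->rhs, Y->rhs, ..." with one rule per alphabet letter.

  step 3 ⇒ step 4: BBABBABBBBABDDBDDBBABDDBDDBBABBABBBBABDDBDDBBABDDBDDCABBBBABBA ⇒ BBA·BBA·BB·BBA·BBA·BB·BBA·BBA·BBA·BBA·BB·BBA·BDD·BDD·BBA·BDD·BDD·BBA·BBA·BB·BBA·BDD·BDD·BBA·BDD·BDD·BBA·BBA·BB·BBA·BBA·BB·BBA·BBA·BBA·BBA·BB·BBA·BDD·BDD·BBA·BDD·BDD·BBA·BBA·BB·BBA·BDD·BDD·BBA·BDD·BDD·CA·BB·BBA·BBA·BBA·BBA·BB·BBA·BBA·BB
    A ↦ BB
    B ↦ BBA
    C ↦ CA
    D ↦ BDD

A->BB, B->BBA, C->CA, D->BDD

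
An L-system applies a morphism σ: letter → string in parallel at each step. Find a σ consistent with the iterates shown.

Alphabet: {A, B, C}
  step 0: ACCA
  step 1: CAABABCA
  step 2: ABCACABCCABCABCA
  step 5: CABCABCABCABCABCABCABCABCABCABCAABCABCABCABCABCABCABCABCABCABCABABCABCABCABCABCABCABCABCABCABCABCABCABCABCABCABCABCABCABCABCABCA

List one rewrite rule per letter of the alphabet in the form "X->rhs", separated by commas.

A->CA, B->BC, C->AB

  step 1 ⇒ step 2: CAABABCA ⇒ AB·CA·CA·BC·CA·BC·AB·CA
    A ↦ CA
    B ↦ BC
    C ↦ AB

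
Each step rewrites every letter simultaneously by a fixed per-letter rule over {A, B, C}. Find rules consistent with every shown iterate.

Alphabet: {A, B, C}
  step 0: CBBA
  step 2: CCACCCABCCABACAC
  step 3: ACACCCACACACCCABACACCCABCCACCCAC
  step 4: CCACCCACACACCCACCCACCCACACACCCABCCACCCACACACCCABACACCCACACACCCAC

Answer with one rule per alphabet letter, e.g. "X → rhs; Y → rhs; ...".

A->CC, B->AB, C->AC

  step 3 ⇒ step 4: ACACCCACACACCCABACACCCABCCACCCAC ⇒ CC·AC·CC·AC·AC·AC·CC·AC·CC·AC·CC·AC·AC·AC·CC·AB·CC·AC·CC·AC·AC·AC·CC·AB·AC·AC·CC·AC·AC·AC·CC·AC
    A ↦ CC
    B ↦ AB
    C ↦ AC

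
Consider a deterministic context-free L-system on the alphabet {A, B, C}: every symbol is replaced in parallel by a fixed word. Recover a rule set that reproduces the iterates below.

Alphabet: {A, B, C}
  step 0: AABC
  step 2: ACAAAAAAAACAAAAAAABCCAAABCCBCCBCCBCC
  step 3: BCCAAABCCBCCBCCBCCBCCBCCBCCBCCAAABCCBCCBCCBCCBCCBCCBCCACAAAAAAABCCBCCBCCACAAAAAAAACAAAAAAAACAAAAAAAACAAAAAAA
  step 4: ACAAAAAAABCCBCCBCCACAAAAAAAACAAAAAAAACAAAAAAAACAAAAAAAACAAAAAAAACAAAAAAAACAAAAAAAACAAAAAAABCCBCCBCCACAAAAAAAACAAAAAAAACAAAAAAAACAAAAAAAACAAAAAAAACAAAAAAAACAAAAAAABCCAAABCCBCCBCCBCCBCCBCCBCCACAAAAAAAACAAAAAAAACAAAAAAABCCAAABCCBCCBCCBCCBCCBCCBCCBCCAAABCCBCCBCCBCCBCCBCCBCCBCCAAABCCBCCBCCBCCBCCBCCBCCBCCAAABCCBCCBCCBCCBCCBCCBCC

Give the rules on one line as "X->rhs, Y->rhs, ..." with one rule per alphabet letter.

A->BCC, B->ACA, C->AAA

  step 3 ⇒ step 4: BCCAAABCCBCCBCCBCCBCCBCCBCCBCCAAABCCBCCBCCBCCBCCBCCBCCACAAAAAAABCCBCCBCCACAAAAAAAACAAAAAAAACAAAAAAAACAAAAAAA ⇒ ACA·AAA·AAA·BCC·BCC·BCC·ACA·AAA·AAA·ACA·AAA·AAA·ACA·AAA·AAA·ACA·AAA·AAA·ACA·AAA·AAA·ACA·AAA·AAA·ACA·AAA·AAA·ACA·AAA·AAA·BCC·BCC·BCC·ACA·AAA·AAA·ACA·AAA·AAA·ACA·AAA·AAA·ACA·AAA·AAA·ACA·AAA·AAA·ACA·AAA·AAA·ACA·AAA·AAA·BCC·AAA·BCC·BCC·BCC·BCC·BCC·BCC·BCC·ACA·AAA·AAA·ACA·AAA·AAA·ACA·AAA·AAA·BCC·AAA·BCC·BCC·BCC·BCC·BCC·BCC·BCC·BCC·AAA·BCC·BCC·BCC·BCC·BCC·BCC·BCC·BCC·AAA·BCC·BCC·BCC·BCC·BCC·BCC·BCC·BCC·AAA·BCC·BCC·BCC·BCC·BCC·BCC·BCC
    A ↦ BCC
    B ↦ ACA
    C ↦ AAA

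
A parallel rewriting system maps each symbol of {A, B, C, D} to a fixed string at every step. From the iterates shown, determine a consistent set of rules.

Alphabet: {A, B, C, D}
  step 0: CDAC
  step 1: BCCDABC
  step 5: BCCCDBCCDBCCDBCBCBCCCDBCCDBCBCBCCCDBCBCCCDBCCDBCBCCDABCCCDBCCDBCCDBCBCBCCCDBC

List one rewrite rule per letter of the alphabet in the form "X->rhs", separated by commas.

A->DA, B->CD, C->BC, D->C

  step 0 ⇒ step 1: CDAC ⇒ BC·C·DA·BC
    A ↦ DA
    C ↦ BC
    D ↦ C
    B ↦ CD  (constrained at step 1)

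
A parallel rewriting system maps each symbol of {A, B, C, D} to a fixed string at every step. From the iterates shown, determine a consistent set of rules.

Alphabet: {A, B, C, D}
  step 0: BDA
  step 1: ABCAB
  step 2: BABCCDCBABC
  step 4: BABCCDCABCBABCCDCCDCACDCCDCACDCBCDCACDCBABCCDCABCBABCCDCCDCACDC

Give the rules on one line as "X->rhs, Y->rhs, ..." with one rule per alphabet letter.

  step 1 ⇒ step 2: ABCAB ⇒ B·ABC·CDC·B·ABC
    A ↦ B
    B ↦ ABC
    C ↦ CDC
  step 0 ⇒ step 1: BDA ⇒ ABC·A·B
    D ↦ A

A->B, B->ABC, C->CDC, D->A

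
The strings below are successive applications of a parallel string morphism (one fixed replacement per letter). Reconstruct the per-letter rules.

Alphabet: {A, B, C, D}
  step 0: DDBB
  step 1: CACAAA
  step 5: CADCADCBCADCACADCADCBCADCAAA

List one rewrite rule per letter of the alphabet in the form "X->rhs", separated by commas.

  step 0 ⇒ step 1: DDBB ⇒ CA·CA·A·A
    B ↦ A
    D ↦ CA
    A ↦ B  (constrained at step 1)
    C ↦ DC  (constrained at step 1)

A->B, B->A, C->DC, D->CA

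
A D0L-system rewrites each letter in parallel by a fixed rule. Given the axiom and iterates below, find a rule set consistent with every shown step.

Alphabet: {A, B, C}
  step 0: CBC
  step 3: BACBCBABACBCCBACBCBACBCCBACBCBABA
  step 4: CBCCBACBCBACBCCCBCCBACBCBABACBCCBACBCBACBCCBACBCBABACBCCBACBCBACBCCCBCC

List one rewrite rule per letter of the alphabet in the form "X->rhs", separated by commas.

  step 3 ⇒ step 4: BACBCBABACBCCBACBCBACBCCBACBCBABA ⇒ CBC·C·BA·CBC·BA·CBC·C·CBC·C·BA·CBC·BA·BA·CBC·C·BA·CBC·BA·CBC·C·BA·CBC·BA·BA·CBC·C·BA·CBC·BA·CBC·C·CBC·C
    A ↦ C
    B ↦ CBC
    C ↦ BA

A->C, B->CBC, C->BA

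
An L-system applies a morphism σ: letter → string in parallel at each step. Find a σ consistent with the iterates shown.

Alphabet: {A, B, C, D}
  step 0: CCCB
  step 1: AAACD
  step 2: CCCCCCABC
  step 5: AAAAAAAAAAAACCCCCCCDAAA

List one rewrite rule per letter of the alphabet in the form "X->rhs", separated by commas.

  step 1 ⇒ step 2: AAACD ⇒ CC·CC·CC·A·BC
    A ↦ CC
    C ↦ A
    D ↦ BC
  step 0 ⇒ step 1: CCCB ⇒ A·A·A·CD
    B ↦ CD

A->CC, B->CD, C->A, D->BC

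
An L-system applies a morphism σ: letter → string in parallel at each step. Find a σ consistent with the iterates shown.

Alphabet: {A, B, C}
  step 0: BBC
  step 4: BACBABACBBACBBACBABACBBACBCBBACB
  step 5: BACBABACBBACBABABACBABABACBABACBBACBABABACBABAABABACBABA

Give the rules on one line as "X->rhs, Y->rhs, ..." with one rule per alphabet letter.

  step 4 ⇒ step 5: BACBABACBBACBBACBABACBBACBCBBACB ⇒ BA·CB·A·BA·CB·BA·CB·A·BA·BA·CB·A·BA·BA·CB·A·BA·CB·BA·CB·A·BA·BA·CB·A·BA·A·BA·BA·CB·A·BA
    A ↦ CB
    B ↦ BA
    C ↦ A

A->CB, B->BA, C->A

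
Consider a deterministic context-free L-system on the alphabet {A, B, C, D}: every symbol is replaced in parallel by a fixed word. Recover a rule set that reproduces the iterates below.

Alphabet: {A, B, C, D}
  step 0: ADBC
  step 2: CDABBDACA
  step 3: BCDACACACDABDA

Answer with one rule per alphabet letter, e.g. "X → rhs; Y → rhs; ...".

  step 2 ⇒ step 3: CDABBDACA ⇒ B·C·DA·CA·CA·C·DA·B·DA
    A ↦ DA
    B ↦ CA
    C ↦ B
    D ↦ C

A->DA, B->CA, C->B, D->C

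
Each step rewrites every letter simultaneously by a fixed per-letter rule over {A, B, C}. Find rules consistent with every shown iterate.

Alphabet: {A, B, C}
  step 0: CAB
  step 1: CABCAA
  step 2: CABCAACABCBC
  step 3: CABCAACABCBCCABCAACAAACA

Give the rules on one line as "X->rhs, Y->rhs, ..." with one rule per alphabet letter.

  step 2 ⇒ step 3: CABCAACABCBC ⇒ CA·BC·AA·CA·BC·BC·CA·BC·AA·CA·AA·CA
    A ↦ BC
    B ↦ AA
    C ↦ CA

A->BC, B->AA, C->CA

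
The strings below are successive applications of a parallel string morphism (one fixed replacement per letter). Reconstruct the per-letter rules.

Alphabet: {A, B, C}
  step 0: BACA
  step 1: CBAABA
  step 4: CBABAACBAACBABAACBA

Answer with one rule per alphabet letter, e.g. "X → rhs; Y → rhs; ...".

  step 0 ⇒ step 1: BACA ⇒ C·BA·A·BA
    A ↦ BA
    B ↦ C
    C ↦ A

A->BA, B->C, C->A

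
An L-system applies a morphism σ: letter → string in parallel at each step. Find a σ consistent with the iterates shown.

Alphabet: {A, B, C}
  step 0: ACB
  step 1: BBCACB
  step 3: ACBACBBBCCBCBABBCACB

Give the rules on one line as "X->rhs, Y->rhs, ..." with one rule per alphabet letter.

A->BBC, B->CB, C->A

  step 0 ⇒ step 1: ACB ⇒ BBC·A·CB
    A ↦ BBC
    B ↦ CB
    C ↦ A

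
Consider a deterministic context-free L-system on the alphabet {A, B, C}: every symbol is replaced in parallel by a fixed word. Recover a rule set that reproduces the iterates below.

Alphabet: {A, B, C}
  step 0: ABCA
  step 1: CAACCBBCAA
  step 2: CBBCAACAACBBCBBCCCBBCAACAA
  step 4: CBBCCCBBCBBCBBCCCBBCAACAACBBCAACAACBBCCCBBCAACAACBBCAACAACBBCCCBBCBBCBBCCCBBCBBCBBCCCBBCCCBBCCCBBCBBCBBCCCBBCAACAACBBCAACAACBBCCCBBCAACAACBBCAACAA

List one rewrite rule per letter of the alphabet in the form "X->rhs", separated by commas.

  step 1 ⇒ step 2: CAACCBBCAA ⇒ CBB·CAA·CAA·CBB·CBB·C·C·CBB·CAA·CAA
    A ↦ CAA
    B ↦ C
    C ↦ CBB

A->CAA, B->C, C->CBB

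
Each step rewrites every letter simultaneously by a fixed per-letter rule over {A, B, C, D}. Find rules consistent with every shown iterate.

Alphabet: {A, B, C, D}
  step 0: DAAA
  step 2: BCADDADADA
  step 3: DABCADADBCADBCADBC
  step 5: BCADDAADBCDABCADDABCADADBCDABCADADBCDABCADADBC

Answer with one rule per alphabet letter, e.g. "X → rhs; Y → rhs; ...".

A->BC, B->D, C->A, D->AD

  step 2 ⇒ step 3: BCADDADADA ⇒ D·A·BC·AD·AD·BC·AD·BC·AD·BC
    A ↦ BC
    B ↦ D
    C ↦ A
    D ↦ AD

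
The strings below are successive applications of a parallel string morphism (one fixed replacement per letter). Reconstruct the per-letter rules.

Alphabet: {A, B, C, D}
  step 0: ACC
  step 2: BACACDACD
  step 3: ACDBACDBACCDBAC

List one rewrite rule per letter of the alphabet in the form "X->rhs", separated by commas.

A->CD, B->A, C->BA, D->C

  step 2 ⇒ step 3: BACACDACD ⇒ A·CD·BA·CD·BA·C·CD·BA·C
    A ↦ CD
    B ↦ A
    C ↦ BA
    D ↦ C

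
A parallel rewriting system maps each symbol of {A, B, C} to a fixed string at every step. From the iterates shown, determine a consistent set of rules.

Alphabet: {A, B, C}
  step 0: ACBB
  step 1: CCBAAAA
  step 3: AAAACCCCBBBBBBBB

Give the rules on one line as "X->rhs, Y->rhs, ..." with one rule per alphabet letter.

A->CC, B->AA, C->B

  step 0 ⇒ step 1: ACBB ⇒ CC·B·AA·AA
    A ↦ CC
    B ↦ AA
    C ↦ B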